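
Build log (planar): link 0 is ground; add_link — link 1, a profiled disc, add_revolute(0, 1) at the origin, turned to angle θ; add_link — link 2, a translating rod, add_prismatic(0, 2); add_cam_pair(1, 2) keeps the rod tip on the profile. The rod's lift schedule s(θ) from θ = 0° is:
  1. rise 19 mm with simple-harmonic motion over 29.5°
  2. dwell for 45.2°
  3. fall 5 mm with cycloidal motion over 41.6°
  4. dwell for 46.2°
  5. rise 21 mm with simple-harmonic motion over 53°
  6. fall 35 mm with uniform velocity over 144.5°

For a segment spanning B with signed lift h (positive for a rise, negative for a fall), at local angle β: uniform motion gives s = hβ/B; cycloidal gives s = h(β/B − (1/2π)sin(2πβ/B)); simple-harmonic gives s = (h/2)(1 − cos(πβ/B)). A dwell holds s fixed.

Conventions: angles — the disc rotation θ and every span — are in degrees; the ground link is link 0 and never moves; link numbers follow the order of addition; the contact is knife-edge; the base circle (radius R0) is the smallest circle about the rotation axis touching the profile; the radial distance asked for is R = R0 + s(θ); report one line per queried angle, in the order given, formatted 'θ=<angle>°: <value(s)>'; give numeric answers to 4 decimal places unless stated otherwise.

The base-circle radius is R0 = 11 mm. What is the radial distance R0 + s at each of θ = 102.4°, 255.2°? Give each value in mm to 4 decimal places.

seg 1 [0°–29.5°] simple-harmonic, h=19: full span → s += 19 → s = 19.0000
seg 2 [29.5°–74.7°] dwell: s stays 19.0000
seg 3 [74.7°–116.3°] cycloidal, h=-5: θ=102.4° here. β=27.7, B=41.6. -5·(0.6659 − sin(2π·0.6659)/(2π)) = -4.0165 → s = 14.9835
seg 3 [74.7°–116.3°] cycloidal, h=-5: full span → s += -5 → s = 14.0000
seg 4 [116.3°–162.5°] dwell: s stays 14.0000
seg 5 [162.5°–215.5°] simple-harmonic, h=21: full span → s += 21 → s = 35.0000
seg 6 [215.5°–360°] uniform, h=-35: θ=255.2° here. β=39.7, B=144.5. -35·39.7/144.5 = -9.6159 → s = 25.3841
θ=102.4°: R = R0 + s = 11 + 14.9835 = 25.9835
θ=255.2°: R = R0 + s = 11 + 25.3841 = 36.3841

θ=102.4°: 25.9835
θ=255.2°: 36.3841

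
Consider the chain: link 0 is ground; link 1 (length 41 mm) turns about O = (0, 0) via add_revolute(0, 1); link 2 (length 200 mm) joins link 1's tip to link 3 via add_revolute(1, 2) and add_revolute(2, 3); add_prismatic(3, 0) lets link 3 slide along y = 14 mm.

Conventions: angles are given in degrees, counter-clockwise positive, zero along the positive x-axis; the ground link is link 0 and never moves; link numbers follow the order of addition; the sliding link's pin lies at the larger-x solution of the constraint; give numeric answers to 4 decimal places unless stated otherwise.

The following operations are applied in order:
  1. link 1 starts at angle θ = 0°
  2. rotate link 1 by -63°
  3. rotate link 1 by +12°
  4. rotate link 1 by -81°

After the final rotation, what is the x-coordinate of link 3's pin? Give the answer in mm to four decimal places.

geometry: r = 41 mm, L = 200 mm, e = 14 mm; θ starts at 0°
rotate link 1 by -63°: θ ← 0° -63° = -63°
rotate link 1 by +12°: θ ← -63° +12° = -51°
rotate link 1 by -81°: θ ← -51° -81° = -132°
crank pin P = (r cos θ, r sin θ) = (-27.434355, -30.468938)
h = r sin θ − e = -30.468938 − 14 = -44.468938
x = r cos θ + √(L² − h²) = -27.434355 + 194.993624 = 167.559270

167.5593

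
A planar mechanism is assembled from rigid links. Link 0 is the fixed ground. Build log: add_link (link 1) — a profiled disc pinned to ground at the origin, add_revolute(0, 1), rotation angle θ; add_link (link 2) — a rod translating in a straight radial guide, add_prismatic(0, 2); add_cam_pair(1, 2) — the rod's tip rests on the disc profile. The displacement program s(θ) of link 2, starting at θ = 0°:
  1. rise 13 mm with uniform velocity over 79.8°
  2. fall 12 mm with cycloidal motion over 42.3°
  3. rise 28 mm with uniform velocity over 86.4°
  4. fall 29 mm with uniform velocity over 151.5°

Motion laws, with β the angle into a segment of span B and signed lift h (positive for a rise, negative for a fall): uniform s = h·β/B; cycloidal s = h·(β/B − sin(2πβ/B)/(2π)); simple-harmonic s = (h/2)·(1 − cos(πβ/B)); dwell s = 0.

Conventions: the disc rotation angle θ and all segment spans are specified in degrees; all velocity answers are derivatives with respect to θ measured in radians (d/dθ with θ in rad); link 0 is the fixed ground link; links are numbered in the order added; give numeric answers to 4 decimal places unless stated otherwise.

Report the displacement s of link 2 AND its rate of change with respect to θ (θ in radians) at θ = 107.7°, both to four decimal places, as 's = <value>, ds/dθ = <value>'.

seg 1 [0°–79.8°] uniform, h=13: full span → s += 13 → s = 13.0000
seg 2 [79.8°–122.1°] cycloidal, h=-12: θ=107.7° here. β=27.9, B=42.3. -12·(0.6596 − sin(2π·0.6596)/(2π)) = -9.5247 → s = 3.4753
velocity in seg [79.8°–122.1°] (cycloidal), θ in radians: β = 27.9° = 0.4869 rad, B = 42.3° = 0.7383 rad; ds/dθ = (h/B)(1 − cos(2πβ/B)) = ((-12)/0.7383)(1 − cos(2π·0.6596)) = -25.000178 mm/rad

s = 3.4753, ds/dθ = -25.0002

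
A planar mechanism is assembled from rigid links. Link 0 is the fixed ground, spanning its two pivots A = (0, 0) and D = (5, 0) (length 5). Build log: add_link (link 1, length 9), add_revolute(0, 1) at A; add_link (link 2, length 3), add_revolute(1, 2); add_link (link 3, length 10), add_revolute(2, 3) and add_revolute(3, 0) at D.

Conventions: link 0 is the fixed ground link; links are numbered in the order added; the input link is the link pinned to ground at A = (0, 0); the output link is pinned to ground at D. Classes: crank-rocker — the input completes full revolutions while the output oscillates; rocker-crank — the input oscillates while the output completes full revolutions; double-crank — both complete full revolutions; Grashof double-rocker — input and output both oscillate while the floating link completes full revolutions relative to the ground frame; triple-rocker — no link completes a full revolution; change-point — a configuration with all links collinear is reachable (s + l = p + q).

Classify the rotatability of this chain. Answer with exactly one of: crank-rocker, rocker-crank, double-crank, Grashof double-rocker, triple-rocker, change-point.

lengths: ground=5, input=9, coupler=3, output=10
sorted: s=3 (shortest), l=10 (longest), p+q=14
s + l = 13 vs p + q = 14
s + l < p + q (Grashof) with shortest = coupler link → Grashof double-rocker

Grashof double-rocker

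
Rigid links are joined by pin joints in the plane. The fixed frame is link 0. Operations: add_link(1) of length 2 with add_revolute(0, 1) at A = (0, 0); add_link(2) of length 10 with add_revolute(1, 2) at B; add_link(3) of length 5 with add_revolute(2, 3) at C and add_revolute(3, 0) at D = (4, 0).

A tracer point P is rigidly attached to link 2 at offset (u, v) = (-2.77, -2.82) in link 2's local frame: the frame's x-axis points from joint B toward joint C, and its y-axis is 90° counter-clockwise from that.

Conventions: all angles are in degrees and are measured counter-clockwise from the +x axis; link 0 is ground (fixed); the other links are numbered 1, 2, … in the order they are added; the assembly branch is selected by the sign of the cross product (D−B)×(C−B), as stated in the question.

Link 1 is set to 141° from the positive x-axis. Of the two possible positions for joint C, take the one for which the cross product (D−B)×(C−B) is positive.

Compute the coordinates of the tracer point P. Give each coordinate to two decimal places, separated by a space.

A=(0,0), D=(4.00,0)
B = A + 2.00·(cos141°, sin141°) = (-1.5543, 1.2586)
|BD| = 5.6951
circle(B,10.00) ∩ circle(D,5.00): a=9.4321, h=3.3218
  candidates: C₊=(8.3788,2.4138) cross=18.918; C₋=(6.9105,-4.0656) cross=-18.918
  branch + wants cross > 0 → take C=(8.3788,2.4138) (cross=18.918)
ex = (C−B)/|BC| = (0.9933,0.1155); ey = (-0.1155,0.9933)
P = B + -2.77·ex + -2.82·ey = (-3.9800,-1.8625)

-3.98 -1.86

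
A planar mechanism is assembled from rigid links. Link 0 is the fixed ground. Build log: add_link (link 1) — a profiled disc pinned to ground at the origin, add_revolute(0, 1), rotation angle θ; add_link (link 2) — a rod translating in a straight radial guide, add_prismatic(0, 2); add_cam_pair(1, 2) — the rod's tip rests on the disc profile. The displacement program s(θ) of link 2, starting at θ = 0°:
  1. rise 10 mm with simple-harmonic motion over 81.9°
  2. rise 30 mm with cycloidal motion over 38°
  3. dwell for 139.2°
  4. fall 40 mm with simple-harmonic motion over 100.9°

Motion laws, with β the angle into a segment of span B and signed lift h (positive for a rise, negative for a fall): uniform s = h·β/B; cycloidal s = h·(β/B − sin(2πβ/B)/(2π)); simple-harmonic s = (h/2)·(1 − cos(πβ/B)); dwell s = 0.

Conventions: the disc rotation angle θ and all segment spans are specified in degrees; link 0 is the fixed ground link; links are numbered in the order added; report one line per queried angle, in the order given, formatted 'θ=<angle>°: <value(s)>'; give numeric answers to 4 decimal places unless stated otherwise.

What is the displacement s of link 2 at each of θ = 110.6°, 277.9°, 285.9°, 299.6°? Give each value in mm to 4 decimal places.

seg 1 [0°–81.9°] simple-harmonic, h=10: full span → s += 10 → s = 10.0000
seg 2 [81.9°–119.9°] cycloidal, h=30: θ=110.6° here. β=28.7, B=38. 30·(0.7553 − sin(2π·0.7553)/(2π)) = 27.4299 → s = 37.4299
seg 2 [81.9°–119.9°] cycloidal, h=30: full span → s += 30 → s = 40.0000
seg 3 [119.9°–259.1°] dwell: s stays 40.0000
seg 4 [259.1°–360°] simple-harmonic, h=-40: θ=277.9° here. β=18.8, B=100.9. -40/2·(1 − cos(π·0.1863)) = -3.3296 → s = 36.6704
seg 4 [259.1°–360°] simple-harmonic, h=-40: θ=285.9° here. β=26.8, B=100.9. -40/2·(1 − cos(π·0.2656)) = -6.5681 → s = 33.4319
seg 4 [259.1°–360°] simple-harmonic, h=-40: θ=299.6° here. β=40.5, B=100.9. -40/2·(1 − cos(π·0.4014)) = -13.9026 → s = 26.0974

θ=110.6°: 37.4299
θ=277.9°: 36.6704
θ=285.9°: 33.4319
θ=299.6°: 26.0974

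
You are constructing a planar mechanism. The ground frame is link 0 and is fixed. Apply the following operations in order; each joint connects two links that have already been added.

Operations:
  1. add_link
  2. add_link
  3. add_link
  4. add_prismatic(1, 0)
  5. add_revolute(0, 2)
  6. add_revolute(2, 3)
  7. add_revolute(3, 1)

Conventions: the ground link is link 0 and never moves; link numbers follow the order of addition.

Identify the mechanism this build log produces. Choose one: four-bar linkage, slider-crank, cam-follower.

links: 4 (incl. ground); joints: 3 revolute, 1 prismatic, 0 higher (cam) pair, forming one closed loop
4 links, 3 revolutes + 1 prismatic in one loop → slider-crank

slider-crank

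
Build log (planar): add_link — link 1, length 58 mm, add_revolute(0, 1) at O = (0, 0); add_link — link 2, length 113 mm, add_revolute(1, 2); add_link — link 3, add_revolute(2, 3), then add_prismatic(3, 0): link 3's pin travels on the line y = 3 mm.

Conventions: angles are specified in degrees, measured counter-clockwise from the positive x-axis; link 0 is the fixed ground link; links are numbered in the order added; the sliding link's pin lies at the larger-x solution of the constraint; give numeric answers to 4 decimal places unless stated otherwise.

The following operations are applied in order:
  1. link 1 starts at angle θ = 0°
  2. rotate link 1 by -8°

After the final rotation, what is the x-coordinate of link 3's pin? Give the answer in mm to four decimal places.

geometry: r = 58 mm, L = 113 mm, e = 3 mm; θ starts at 0°
rotate link 1 by -8°: θ ← 0° -8° = -8°
crank pin P = (r cos θ, r sin θ) = (57.435548, -8.072040)
h = r sin θ − e = -8.072040 − 3 = -11.072040
x = r cos θ + √(L² − h²) = 57.435548 + 112.456258 = 169.891806

169.8918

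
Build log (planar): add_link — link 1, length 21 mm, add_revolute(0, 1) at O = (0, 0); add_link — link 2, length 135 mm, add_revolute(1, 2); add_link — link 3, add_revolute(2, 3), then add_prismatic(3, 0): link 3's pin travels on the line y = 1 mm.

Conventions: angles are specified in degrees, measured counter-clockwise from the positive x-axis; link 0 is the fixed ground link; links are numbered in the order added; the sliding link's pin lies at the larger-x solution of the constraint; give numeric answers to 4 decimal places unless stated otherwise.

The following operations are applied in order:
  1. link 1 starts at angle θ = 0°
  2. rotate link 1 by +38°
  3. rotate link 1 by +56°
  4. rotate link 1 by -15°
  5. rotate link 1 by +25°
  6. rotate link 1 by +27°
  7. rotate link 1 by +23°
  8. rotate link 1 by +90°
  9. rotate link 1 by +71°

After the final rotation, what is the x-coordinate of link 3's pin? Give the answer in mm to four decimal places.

geometry: r = 21 mm, L = 135 mm, e = 1 mm; θ starts at 0°
rotate link 1 by +38°: θ ← 0° +38° = 38°
rotate link 1 by +56°: θ ← 38° +56° = 94°
rotate link 1 by -15°: θ ← 94° -15° = 79°
rotate link 1 by +25°: θ ← 79° +25° = 104°
rotate link 1 by +27°: θ ← 104° +27° = 131°
rotate link 1 by +23°: θ ← 131° +23° = 154°
rotate link 1 by +90°: θ ← 154° +90° = 244°
rotate link 1 by +71°: θ ← 244° +71° = 315°
crank pin P = (r cos θ, r sin θ) = (14.849242, -14.849242)
h = r sin θ − e = -14.849242 − 1 = -15.849242
x = r cos θ + √(L² − h²) = 14.849242 + 134.066407 = 148.915650

148.9156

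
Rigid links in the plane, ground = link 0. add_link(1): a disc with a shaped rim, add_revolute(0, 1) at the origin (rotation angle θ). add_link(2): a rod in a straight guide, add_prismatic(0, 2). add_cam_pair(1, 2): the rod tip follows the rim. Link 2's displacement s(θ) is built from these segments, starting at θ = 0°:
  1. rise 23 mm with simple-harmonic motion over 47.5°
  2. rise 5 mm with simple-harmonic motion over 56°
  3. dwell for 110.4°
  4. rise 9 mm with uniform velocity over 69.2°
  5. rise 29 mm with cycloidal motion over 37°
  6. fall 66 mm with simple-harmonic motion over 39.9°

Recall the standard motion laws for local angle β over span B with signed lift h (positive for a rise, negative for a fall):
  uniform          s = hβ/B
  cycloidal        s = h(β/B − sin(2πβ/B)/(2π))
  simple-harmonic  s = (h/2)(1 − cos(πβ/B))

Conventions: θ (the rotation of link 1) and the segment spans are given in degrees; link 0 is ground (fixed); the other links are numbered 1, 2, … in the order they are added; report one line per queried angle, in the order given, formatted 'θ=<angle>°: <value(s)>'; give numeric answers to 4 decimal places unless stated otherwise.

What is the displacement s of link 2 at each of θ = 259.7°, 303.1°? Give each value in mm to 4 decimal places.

segment 1 (0° to 47.5°, simple-harmonic, h = 23) is passed completely: s = 0.0000 + (23) = 23.0000
segment 2 (47.5° to 103.5°, simple-harmonic, h = 5) is passed completely: s = 23.0000 + (5) = 28.0000
segment 3 (103.5° to 213.9°, dwell): s unchanged at 28.0000
θ = 259.7° falls in segment 4 (213.9° to 283.1°, uniform, h = 9): β = 259.7 − 213.9 = 45.8°, B = 69.2°; Δs = 9·45.8/69.2 = 5.9566; s = 28.0000 + 5.9566 = 33.9566
segment 4 (213.9° to 283.1°, uniform, h = 9) is passed completely: s = 28.0000 + (9) = 37.0000
θ = 303.1° falls in segment 5 (283.1° to 320.1°, cycloidal, h = 29): β = 303.1 − 283.1 = 20°, B = 37°; Δs = 29·(0.5405 − sin(2π·0.5405)/(2π)) = 16.8387; s = 37.0000 + 16.8387 = 53.8387

θ=259.7°: 33.9566
θ=303.1°: 53.8387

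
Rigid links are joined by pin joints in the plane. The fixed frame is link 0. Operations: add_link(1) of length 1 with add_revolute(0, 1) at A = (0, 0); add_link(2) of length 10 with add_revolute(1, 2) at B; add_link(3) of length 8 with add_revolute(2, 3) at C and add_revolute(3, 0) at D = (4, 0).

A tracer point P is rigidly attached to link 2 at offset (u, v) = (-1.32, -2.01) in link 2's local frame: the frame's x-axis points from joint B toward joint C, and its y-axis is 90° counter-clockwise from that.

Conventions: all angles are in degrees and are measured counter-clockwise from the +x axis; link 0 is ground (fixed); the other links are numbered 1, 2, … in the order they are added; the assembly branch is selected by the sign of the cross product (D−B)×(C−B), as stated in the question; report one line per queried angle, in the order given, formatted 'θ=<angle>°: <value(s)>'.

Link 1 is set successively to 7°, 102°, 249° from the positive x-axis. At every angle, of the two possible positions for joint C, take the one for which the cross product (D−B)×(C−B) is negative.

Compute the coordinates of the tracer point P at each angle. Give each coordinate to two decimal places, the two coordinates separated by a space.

A=(0,0), D=(4.00,0)
θ=7°: B = A + 1.00·(cos7°, sin7°) = (0.9925, 0.1219)
θ=7°: |BD| = 3.0099
θ=7°: circle(B,10.00) ∩ circle(D,8.00): a=7.4852, h=6.6311
θ=7°:   candidates: C₊=(8.7401,6.4445) cross=19.959; C₋=(8.2031,-6.8069) cross=-19.959
θ=7°:   branch - wants cross < 0 → take C=(8.2031,-6.8069) (cross=-19.959)
θ=7°: ex = (C−B)/|BC| = (0.7211,-0.6929); ey = (0.6929,0.7211)
θ=7°: P = B + -1.32·ex + -2.01·ey = (-1.3519,-0.4129)
θ=102°: B = A + 1.00·(cos102°, sin102°) = (-0.2079, 0.9781)
θ=102°: |BD| = 4.3201
θ=102°: circle(B,10.00) ∩ circle(D,8.00): a=6.3266, h=7.7443
θ=102°:   candidates: C₊=(7.7078,7.0889) cross=33.456; C₋=(4.2010,-7.9975) cross=-33.456
θ=102°:   branch - wants cross < 0 → take C=(4.2010,-7.9975) (cross=-33.456)
θ=102°: ex = (C−B)/|BC| = (0.4409,-0.8976); ey = (0.8976,0.4409)
θ=102°: P = B + -1.32·ex + -2.01·ey = (-2.5940,1.2767)
θ=249°: B = A + 1.00·(cos249°, sin249°) = (-0.3584, -0.9336)
θ=249°: |BD| = 4.4572
θ=249°: circle(B,10.00) ∩ circle(D,8.00): a=6.2670, h=7.7926
θ=249°:   candidates: C₊=(4.1374,7.9988) cross=34.733; C₋=(7.4018,-7.2407) cross=-34.733
θ=249°:   branch - wants cross < 0 → take C=(7.4018,-7.2407) (cross=-34.733)
θ=249°: ex = (C−B)/|BC| = (0.7760,-0.6307); ey = (0.6307,0.7760)
θ=249°: P = B + -1.32·ex + -2.01·ey = (-2.6504,-1.6608)

θ=7°: -1.35 -0.41
θ=102°: -2.59 1.28
θ=249°: -2.65 -1.66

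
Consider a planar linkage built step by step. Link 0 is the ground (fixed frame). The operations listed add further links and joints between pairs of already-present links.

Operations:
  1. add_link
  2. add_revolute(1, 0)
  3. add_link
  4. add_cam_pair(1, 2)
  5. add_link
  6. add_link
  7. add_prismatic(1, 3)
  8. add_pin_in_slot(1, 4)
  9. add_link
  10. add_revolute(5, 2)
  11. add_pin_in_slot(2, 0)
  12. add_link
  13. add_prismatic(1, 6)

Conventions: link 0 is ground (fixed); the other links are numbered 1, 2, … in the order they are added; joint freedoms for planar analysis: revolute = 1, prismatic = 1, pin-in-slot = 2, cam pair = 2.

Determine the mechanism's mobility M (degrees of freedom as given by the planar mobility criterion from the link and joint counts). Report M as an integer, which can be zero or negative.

link 0 = ground. State L|J1|J2 = 1|0|0
+link1  2|0|0
R(1,0) f=1→J1  2|1|0
+link2  3|1|0
C(1,2) f=2→J2  3|1|1
+link3  4|1|1
+link4  5|1|1
P(1,3) f=1→J1  5|2|1
PS(1,4) f=2→J2  5|2|2
+link5  6|2|2
R(5,2) f=1→J1  6|3|2
PS(2,0) f=2→J2  6|3|3
+link6  7|3|3
P(1,6) f=1→J1  7|4|3
M = 3(7−1)−2·4−3 = 18−8−3 = 7

M = 7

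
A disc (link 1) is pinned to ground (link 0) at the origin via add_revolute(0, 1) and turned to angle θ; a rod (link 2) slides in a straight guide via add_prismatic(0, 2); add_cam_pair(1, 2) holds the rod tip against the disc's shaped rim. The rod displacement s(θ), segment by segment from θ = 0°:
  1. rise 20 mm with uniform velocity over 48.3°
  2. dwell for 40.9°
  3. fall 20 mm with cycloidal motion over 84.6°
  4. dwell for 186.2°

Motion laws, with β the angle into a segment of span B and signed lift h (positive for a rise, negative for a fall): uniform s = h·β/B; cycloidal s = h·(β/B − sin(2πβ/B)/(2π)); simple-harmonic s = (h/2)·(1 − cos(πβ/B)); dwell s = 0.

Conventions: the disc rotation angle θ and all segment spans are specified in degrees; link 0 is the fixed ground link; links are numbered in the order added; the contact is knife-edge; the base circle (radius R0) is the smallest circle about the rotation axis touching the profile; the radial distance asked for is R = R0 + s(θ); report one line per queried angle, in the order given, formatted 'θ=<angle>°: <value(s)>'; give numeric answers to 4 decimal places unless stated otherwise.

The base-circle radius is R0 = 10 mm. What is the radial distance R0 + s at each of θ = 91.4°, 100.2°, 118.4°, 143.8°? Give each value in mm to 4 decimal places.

segment 1 (0° to 48.3°, uniform, h = 20) is passed completely: s = 0.0000 + (20) = 20.0000
segment 2 (48.3° to 89.2°, dwell): s unchanged at 20.0000
θ = 91.4° falls in segment 3 (89.2° to 173.8°, cycloidal, h = -20): β = 91.4 − 89.2 = 2.2°, B = 84.6°; Δs = -20·(0.0260 − sin(2π·0.0260)/(2π)) = -0.0023; s = 20.0000 − 0.0023 = 19.9977
θ = 100.2° falls in segment 3 (89.2° to 173.8°, cycloidal, h = -20): β = 100.2 − 89.2 = 11°, B = 84.6°; Δs = -20·(0.1300 − sin(2π·0.1300)/(2π)) = -0.2798; s = 20.0000 − 0.2798 = 19.7202
θ = 118.4° falls in segment 3 (89.2° to 173.8°, cycloidal, h = -20): β = 118.4 − 89.2 = 29.2°, B = 84.6°; Δs = -20·(0.3452 − sin(2π·0.3452)/(2π)) = -4.2721; s = 20.0000 − 4.2721 = 15.7279
θ = 143.8° falls in segment 3 (89.2° to 173.8°, cycloidal, h = -20): β = 143.8 − 89.2 = 54.6°, B = 84.6°; Δs = -20·(0.6454 − sin(2π·0.6454)/(2π)) = -15.4277; s = 20.0000 − 15.4277 = 4.5723
θ=91.4°: R = R0 + s = 10 + 19.9977 = 29.9977
θ=100.2°: R = R0 + s = 10 + 19.7202 = 29.7202
θ=118.4°: R = R0 + s = 10 + 15.7279 = 25.7279
θ=143.8°: R = R0 + s = 10 + 4.5723 = 14.5723

θ=91.4°: 29.9977
θ=100.2°: 29.7202
θ=118.4°: 25.7279
θ=143.8°: 14.5723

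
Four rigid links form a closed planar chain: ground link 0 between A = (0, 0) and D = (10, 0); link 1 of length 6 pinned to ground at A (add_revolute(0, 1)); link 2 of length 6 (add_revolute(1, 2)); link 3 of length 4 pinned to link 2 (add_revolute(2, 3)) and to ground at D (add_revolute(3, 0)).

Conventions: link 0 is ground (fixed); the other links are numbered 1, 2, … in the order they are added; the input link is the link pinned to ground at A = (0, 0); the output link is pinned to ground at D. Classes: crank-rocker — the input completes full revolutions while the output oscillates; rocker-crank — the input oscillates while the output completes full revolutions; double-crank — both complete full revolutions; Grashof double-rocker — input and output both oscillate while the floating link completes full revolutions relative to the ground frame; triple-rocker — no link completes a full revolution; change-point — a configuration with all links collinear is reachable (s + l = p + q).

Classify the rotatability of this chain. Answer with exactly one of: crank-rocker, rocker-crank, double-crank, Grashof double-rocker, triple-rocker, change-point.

lengths: ground=10, input=6, coupler=6, output=4
sorted: s=4 (shortest), l=10 (longest), p+q=12
s + l = 14 vs p + q = 12
s + l > p + q → non-Grashof → no link fully rotates → triple-rocker

triple-rocker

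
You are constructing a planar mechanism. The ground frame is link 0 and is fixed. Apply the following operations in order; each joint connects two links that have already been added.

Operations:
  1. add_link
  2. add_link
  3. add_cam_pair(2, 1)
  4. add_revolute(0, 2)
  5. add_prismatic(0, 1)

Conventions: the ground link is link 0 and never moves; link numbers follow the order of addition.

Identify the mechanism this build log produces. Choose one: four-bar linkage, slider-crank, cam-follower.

links: 3 (incl. ground); joints: 1 revolute, 1 prismatic, 1 higher (cam) pair, forming one closed loop
3 links, revolute + prismatic + higher pair in one loop → cam-follower

cam-follower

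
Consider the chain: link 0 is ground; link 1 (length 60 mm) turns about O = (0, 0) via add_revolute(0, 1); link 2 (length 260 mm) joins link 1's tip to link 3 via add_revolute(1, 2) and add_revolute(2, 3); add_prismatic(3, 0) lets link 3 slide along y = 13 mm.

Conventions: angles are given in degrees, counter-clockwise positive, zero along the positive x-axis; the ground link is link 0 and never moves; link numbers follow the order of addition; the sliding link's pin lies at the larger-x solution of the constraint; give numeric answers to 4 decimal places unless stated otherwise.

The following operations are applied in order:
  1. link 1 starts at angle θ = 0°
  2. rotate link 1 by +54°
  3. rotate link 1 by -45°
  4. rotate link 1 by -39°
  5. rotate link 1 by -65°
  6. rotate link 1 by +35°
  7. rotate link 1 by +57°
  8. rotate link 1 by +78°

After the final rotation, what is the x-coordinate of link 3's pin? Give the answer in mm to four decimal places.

geometry: r = 60 mm, L = 260 mm, e = 13 mm; θ starts at 0°
rotate link 1 by +54°: θ ← 0° +54° = 54°
rotate link 1 by -45°: θ ← 54° -45° = 9°
rotate link 1 by -39°: θ ← 9° -39° = -30°
rotate link 1 by -65°: θ ← -30° -65° = -95°
rotate link 1 by +35°: θ ← -95° +35° = -60°
rotate link 1 by +57°: θ ← -60° +57° = -3°
rotate link 1 by +78°: θ ← -3° +78° = 75°
crank pin P = (r cos θ, r sin θ) = (15.529143, 57.955550)
h = r sin θ − e = 57.955550 − 13 = 44.955550
x = r cos θ + √(L² − h²) = 15.529143 + 256.083968 = 271.613111

271.6131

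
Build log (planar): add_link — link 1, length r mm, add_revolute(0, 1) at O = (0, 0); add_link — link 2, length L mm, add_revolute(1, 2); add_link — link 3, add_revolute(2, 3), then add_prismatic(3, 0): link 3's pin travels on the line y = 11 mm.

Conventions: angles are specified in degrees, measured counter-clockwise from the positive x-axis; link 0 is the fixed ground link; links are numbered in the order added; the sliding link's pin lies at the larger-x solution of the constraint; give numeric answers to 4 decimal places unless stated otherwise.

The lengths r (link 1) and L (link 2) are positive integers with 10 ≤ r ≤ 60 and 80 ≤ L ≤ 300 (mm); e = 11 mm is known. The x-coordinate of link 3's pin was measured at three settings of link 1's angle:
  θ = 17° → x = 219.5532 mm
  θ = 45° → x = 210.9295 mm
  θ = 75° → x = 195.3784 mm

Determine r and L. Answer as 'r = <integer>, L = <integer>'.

constraint per measurement: (x − r cos θ)² + (r sin θ − e)² = L²
subtracting the θ₁ and θ₂ equations cancels the r² and L² terms:
r = (x₁² − x₂²) / (2[(x₁cos θ₁ + e sin θ₁) − (x₂cos θ₂ + e sin θ₂)]) = 32.9999 → r = 33
L² = (x₁ − r cos θ₁)² + (r sin θ₁ − e)² = 35344.0010 → L = 188.0000 → L = 188
check at θ₃=75°: x = 195.3784 (printed 195.3784) ✓

r = 33, L = 188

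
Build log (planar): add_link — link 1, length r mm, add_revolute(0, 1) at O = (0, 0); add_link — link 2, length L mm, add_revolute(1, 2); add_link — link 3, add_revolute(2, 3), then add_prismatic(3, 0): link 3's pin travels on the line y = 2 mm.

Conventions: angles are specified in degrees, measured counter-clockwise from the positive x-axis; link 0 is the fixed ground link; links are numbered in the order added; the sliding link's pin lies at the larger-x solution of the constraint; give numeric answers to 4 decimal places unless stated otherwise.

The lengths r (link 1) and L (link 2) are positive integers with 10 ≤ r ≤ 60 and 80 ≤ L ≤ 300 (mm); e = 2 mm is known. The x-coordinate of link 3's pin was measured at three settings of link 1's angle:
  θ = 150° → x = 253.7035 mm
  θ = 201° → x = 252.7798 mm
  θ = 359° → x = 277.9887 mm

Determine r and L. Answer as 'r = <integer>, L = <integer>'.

constraint per measurement: (x − r cos θ)² + (r sin θ − e)² = L²
subtracting the θ₁ and θ₂ equations cancels the r² and L² terms:
r = (x₁² − x₂²) / (2[(x₁cos θ₁ + e sin θ₁) − (x₂cos θ₂ + e sin θ₂)]) = 13.0003 → r = 13
L² = (x₁ − r cos θ₁)² + (r sin θ₁ − e)² = 70225.0215 → L = 265.0000 → L = 265
check at θ₃=359°: x = 277.9887 (printed 277.9887) ✓

r = 13, L = 265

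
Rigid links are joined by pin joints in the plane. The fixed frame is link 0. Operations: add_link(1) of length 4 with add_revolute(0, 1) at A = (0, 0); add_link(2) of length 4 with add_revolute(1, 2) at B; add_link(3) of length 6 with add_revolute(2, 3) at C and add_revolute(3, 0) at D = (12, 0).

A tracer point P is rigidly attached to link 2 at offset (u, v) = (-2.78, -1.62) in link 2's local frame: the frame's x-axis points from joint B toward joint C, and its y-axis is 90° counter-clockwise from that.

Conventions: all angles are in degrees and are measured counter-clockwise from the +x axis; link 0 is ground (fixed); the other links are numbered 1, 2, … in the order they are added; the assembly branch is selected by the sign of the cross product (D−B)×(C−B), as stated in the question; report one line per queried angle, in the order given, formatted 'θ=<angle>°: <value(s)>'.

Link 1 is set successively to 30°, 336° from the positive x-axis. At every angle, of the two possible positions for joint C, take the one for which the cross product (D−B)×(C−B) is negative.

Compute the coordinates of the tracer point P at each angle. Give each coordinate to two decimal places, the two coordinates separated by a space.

A=(0,0), D=(12.00,0)
θ=30°: B = A + 4.00·(cos30°, sin30°) = (3.4641, 2.0000)
θ=30°: |BD| = 8.7671
θ=30°: circle(B,4.00) ∩ circle(D,6.00): a=3.2429, h=2.3417
θ=30°:   candidates: C₊=(7.1557,3.5402) cross=20.530; C₋=(6.0873,-1.0197) cross=-20.530
θ=30°:   branch - wants cross < 0 → take C=(6.0873,-1.0197) (cross=-20.530)
θ=30°: ex = (C−B)/|BC| = (0.6558,-0.7549); ey = (0.7549,0.6558)
θ=30°: P = B + -2.78·ex + -1.62·ey = (0.4180,3.0363)
θ=336°: B = A + 4.00·(cos336°, sin336°) = (3.6542, -1.6269)
θ=336°: |BD| = 8.5029
θ=336°: circle(B,4.00) ∩ circle(D,6.00): a=3.0754, h=2.5577
θ=336°:   candidates: C₊=(6.1834,1.4720) cross=21.748; C₋=(7.1621,-3.5490) cross=-21.748
θ=336°:   branch - wants cross < 0 → take C=(7.1621,-3.5490) (cross=-21.748)
θ=336°: ex = (C−B)/|BC| = (0.8770,-0.4805); ey = (0.4805,0.8770)
θ=336°: P = B + -2.78·ex + -1.62·ey = (0.4377,-1.7119)

θ=30°: 0.42 3.04
θ=336°: 0.44 -1.71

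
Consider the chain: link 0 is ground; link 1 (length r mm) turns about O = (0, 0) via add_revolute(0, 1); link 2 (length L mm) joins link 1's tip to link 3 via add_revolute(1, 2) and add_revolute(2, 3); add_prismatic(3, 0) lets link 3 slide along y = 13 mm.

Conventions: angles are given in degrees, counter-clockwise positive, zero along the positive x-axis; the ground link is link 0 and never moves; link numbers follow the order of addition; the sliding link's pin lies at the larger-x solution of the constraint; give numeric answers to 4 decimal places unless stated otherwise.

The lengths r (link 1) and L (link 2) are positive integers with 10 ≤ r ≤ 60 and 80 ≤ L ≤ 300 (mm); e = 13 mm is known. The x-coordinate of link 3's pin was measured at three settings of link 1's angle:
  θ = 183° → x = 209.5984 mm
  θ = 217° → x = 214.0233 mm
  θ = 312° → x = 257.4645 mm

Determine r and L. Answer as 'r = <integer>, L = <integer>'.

constraint per measurement: (x − r cos θ)² + (r sin θ − e)² = L²
subtracting the θ₁ and θ₂ equations cancels the r² and L² terms:
r = (x₁² − x₂²) / (2[(x₁cos θ₁ + e sin θ₁) − (x₂cos θ₂ + e sin θ₂)]) = 30.0001 → r = 30
L² = (x₁ − r cos θ₁)² + (r sin θ₁ − e)² = 57599.9805 → L = 240.0000 → L = 240
check at θ₃=312°: x = 257.4645 (printed 257.4645) ✓

r = 30, L = 240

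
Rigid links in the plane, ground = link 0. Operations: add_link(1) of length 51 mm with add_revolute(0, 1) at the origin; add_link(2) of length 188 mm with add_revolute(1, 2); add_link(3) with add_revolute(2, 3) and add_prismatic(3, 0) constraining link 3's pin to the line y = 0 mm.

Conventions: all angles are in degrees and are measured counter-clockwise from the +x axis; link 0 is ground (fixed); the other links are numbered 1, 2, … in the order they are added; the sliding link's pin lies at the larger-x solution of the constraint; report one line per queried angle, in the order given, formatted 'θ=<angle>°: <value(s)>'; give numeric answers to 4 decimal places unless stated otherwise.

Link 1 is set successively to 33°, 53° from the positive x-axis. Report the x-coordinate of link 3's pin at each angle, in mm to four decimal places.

geometry: r = 51 mm, L = 188 mm, e = 0 mm
θ=33°: crank pin P = (r cos θ, r sin θ) = (42.772199, 27.776591)
θ=33°: h = r sin θ − e = 27.776591 − 0 = 27.776591
θ=33°: x = r cos θ + √(L² − h²) = 42.772199 + 185.936712 = 228.708911
θ=53°: crank pin P = (r cos θ, r sin θ) = (30.692566, 40.730411)
θ=53°: h = r sin θ − e = 40.730411 − 0 = 40.730411
θ=53°: x = r cos θ + √(L² − h²) = 30.692566 + 183.534829 = 214.227396

θ=33°: 228.7089
θ=53°: 214.2274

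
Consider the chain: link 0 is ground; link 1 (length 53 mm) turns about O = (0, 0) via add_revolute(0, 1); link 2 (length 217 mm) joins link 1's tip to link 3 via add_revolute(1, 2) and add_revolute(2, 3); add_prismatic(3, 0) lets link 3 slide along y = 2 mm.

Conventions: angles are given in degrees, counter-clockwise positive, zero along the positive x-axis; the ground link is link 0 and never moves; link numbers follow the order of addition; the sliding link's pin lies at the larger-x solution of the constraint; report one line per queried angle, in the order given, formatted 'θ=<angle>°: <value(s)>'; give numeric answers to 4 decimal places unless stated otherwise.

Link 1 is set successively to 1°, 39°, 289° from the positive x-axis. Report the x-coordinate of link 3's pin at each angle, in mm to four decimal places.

geometry: r = 53 mm, L = 217 mm, e = 2 mm
θ=1°: crank pin P = (r cos θ, r sin θ) = (52.991928, 0.924978)
θ=1°: h = r sin θ − e = 0.924978 − 2 = -1.075022
θ=1°: x = r cos θ + √(L² − h²) = 52.991928 + 216.997337 = 269.989265
θ=39°: crank pin P = (r cos θ, r sin θ) = (41.188736, 33.353981)
θ=39°: h = r sin θ − e = 33.353981 − 2 = 31.353981
θ=39°: x = r cos θ + √(L² − h²) = 41.188736 + 214.722910 = 255.911646
θ=289°: crank pin P = (r cos θ, r sin θ) = (17.255112, -50.112485)
θ=289°: h = r sin θ − e = -50.112485 − 2 = -52.112485
θ=289°: x = r cos θ + √(L² − h²) = 17.255112 + 210.649683 = 227.904795

θ=1°: 269.9893
θ=39°: 255.9116
θ=289°: 227.9048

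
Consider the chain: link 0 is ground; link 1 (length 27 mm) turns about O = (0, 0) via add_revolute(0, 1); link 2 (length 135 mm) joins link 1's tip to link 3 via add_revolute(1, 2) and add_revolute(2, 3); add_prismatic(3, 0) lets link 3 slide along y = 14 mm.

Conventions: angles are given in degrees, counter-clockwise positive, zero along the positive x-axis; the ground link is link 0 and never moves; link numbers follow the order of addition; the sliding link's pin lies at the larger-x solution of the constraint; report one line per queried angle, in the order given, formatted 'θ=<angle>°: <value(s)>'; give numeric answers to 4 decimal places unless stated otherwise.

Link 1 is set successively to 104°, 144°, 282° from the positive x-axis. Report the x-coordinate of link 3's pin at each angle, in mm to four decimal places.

geometry: r = 27 mm, L = 135 mm, e = 14 mm
θ=104°: crank pin P = (r cos θ, r sin θ) = (-6.531891, 26.197985)
θ=104°: h = r sin θ − e = 26.197985 − 14 = 12.197985
θ=104°: x = r cos θ + √(L² − h²) = -6.531891 + 134.447793 = 127.915902
θ=144°: crank pin P = (r cos θ, r sin θ) = (-21.843459, 15.870202)
θ=144°: h = r sin θ − e = 15.870202 − 14 = 1.870202
θ=144°: x = r cos θ + √(L² − h²) = -21.843459 + 134.987045 = 113.143586
θ=282°: crank pin P = (r cos θ, r sin θ) = (5.613616, -26.409985)
θ=282°: h = r sin θ − e = -26.409985 − 14 = -40.409985
θ=282°: x = r cos θ + √(L² − h²) = 5.613616 + 128.810066 = 134.423682

θ=104°: 127.9159
θ=144°: 113.1436
θ=282°: 134.4237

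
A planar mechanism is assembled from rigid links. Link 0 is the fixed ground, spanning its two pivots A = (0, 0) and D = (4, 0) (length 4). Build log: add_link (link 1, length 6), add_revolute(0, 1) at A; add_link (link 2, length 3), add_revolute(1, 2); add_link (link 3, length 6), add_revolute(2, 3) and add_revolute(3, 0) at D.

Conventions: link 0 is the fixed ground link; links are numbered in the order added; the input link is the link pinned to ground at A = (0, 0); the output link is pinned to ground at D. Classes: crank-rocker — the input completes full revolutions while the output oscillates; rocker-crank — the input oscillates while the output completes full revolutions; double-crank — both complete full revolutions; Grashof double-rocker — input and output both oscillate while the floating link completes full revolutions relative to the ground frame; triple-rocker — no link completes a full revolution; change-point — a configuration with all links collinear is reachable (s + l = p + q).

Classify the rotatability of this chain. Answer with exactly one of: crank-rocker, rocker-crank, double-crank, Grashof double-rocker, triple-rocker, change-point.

lengths: ground=4, input=6, coupler=3, output=6
sorted: s=3 (shortest), l=6 (longest), p+q=10
s + l = 9 vs p + q = 10
s + l < p + q (Grashof) with shortest = coupler link → Grashof double-rocker

Grashof double-rocker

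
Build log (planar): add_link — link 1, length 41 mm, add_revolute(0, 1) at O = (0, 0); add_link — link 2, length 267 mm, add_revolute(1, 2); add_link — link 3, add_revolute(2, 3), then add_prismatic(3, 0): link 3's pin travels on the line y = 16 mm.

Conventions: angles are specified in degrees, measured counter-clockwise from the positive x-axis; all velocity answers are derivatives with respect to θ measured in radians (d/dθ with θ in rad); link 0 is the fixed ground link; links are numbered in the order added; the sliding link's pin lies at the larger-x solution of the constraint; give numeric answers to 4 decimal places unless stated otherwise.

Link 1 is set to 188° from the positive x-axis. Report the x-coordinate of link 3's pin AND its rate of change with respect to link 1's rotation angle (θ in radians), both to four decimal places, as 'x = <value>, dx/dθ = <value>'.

geometry: r = 41 mm, L = 267 mm, e = 16 mm
crank pin P = (r cos θ, r sin θ) = (-40.600991, -5.706097)
h = r sin θ − e = -5.706097 − 16 = -21.706097
x = r cos θ + √(L² − h²) = -40.600991 + 266.116225 = 225.515234
dx/dθ = −r sin θ − h·r cos θ/√(L² − h²) (θ in radians; h = -21.706097) = 2.394427

x = 225.5152, dx/dθ = 2.3944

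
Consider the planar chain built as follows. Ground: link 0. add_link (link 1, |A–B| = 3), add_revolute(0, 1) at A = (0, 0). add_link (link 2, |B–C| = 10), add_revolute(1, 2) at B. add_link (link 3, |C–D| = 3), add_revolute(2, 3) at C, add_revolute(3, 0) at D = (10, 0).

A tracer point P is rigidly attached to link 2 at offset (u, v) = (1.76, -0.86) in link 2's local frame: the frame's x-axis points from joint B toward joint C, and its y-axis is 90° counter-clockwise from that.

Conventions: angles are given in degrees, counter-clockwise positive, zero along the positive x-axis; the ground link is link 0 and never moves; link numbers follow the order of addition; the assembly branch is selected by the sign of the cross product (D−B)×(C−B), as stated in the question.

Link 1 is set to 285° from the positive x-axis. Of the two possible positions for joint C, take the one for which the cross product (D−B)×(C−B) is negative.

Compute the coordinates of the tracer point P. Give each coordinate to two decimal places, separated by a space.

A=(0,0), D=(10.00,0)
B = A + 3.00·(cos285°, sin285°) = (0.7765, -2.8978)
|BD| = 9.6680
circle(B,10.00) ∩ circle(D,3.00): a=9.5402, h=2.9973
  candidates: C₊=(8.9797,2.8212) cross=28.978; C₋=(10.7765,-2.8978) cross=-28.978
  branch - wants cross < 0 → take C=(10.7765,-2.8978) (cross=-28.978)
ex = (C−B)/|BC| = (1.0000,0.0000); ey = (-0.0000,1.0000)
P = B + 1.76·ex + -0.86·ey = (2.5365,-3.7578)

2.54 -3.76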